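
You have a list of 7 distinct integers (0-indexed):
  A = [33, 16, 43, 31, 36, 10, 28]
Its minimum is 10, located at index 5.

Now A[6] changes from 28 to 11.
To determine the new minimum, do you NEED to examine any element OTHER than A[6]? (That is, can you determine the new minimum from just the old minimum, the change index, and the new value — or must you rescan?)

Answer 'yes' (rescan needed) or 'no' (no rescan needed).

Old min = 10 at index 5
Change at index 6: 28 -> 11
Index 6 was NOT the min. New min = min(10, 11). No rescan of other elements needed.
Needs rescan: no

Answer: no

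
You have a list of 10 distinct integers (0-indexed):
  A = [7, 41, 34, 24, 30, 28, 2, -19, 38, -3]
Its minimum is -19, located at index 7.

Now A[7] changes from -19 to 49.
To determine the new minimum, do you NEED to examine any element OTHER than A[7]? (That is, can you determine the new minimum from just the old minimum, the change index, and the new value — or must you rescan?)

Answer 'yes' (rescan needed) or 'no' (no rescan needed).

Answer: yes

Derivation:
Old min = -19 at index 7
Change at index 7: -19 -> 49
Index 7 WAS the min and new value 49 > old min -19. Must rescan other elements to find the new min.
Needs rescan: yes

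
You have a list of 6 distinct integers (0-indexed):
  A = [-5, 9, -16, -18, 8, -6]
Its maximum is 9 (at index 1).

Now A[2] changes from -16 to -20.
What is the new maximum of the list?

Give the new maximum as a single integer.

Old max = 9 (at index 1)
Change: A[2] -16 -> -20
Changed element was NOT the old max.
  New max = max(old_max, new_val) = max(9, -20) = 9

Answer: 9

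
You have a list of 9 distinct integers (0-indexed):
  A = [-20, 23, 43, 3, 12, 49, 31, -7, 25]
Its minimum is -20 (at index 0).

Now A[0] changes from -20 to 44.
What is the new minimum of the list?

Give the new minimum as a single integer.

Old min = -20 (at index 0)
Change: A[0] -20 -> 44
Changed element WAS the min. Need to check: is 44 still <= all others?
  Min of remaining elements: -7
  New min = min(44, -7) = -7

Answer: -7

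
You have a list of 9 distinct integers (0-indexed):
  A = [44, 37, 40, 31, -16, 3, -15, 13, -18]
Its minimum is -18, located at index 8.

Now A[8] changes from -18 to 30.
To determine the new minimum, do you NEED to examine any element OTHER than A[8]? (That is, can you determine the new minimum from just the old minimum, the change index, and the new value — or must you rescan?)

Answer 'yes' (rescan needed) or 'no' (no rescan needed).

Answer: yes

Derivation:
Old min = -18 at index 8
Change at index 8: -18 -> 30
Index 8 WAS the min and new value 30 > old min -18. Must rescan other elements to find the new min.
Needs rescan: yes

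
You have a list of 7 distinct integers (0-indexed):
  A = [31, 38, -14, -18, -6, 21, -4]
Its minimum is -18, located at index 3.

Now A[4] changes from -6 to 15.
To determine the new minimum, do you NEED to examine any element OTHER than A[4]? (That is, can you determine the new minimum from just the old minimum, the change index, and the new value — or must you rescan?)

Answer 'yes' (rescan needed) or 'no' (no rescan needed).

Old min = -18 at index 3
Change at index 4: -6 -> 15
Index 4 was NOT the min. New min = min(-18, 15). No rescan of other elements needed.
Needs rescan: no

Answer: no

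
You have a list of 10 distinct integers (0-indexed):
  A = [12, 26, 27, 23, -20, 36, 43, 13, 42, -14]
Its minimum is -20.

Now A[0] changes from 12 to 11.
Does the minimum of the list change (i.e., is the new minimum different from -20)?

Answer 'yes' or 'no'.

Old min = -20
Change: A[0] 12 -> 11
Changed element was NOT the min; min changes only if 11 < -20.
New min = -20; changed? no

Answer: no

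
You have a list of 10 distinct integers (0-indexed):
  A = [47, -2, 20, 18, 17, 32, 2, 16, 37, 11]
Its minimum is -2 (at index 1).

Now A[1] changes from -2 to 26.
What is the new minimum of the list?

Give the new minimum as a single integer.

Old min = -2 (at index 1)
Change: A[1] -2 -> 26
Changed element WAS the min. Need to check: is 26 still <= all others?
  Min of remaining elements: 2
  New min = min(26, 2) = 2

Answer: 2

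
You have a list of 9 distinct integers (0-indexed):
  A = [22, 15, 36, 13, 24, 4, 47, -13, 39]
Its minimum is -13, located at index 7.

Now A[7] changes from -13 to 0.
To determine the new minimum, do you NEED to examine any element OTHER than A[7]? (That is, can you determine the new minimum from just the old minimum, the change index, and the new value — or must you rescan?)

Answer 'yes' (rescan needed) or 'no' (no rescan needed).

Old min = -13 at index 7
Change at index 7: -13 -> 0
Index 7 WAS the min and new value 0 > old min -13. Must rescan other elements to find the new min.
Needs rescan: yes

Answer: yes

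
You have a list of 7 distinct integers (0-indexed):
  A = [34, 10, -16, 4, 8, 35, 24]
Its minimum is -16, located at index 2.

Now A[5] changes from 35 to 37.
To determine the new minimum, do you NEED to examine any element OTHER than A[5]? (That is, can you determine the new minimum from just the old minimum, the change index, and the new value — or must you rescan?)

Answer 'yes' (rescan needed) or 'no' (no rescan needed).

Answer: no

Derivation:
Old min = -16 at index 2
Change at index 5: 35 -> 37
Index 5 was NOT the min. New min = min(-16, 37). No rescan of other elements needed.
Needs rescan: no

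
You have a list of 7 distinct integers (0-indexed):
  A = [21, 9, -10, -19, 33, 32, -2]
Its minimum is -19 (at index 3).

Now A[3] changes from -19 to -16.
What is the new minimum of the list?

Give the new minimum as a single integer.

Old min = -19 (at index 3)
Change: A[3] -19 -> -16
Changed element WAS the min. Need to check: is -16 still <= all others?
  Min of remaining elements: -10
  New min = min(-16, -10) = -16

Answer: -16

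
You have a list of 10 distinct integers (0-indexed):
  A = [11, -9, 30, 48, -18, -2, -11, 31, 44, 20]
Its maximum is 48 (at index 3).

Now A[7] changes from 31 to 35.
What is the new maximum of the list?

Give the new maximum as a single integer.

Old max = 48 (at index 3)
Change: A[7] 31 -> 35
Changed element was NOT the old max.
  New max = max(old_max, new_val) = max(48, 35) = 48

Answer: 48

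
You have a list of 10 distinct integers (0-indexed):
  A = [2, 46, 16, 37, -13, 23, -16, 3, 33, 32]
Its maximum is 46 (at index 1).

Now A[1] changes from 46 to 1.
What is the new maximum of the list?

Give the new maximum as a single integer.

Old max = 46 (at index 1)
Change: A[1] 46 -> 1
Changed element WAS the max -> may need rescan.
  Max of remaining elements: 37
  New max = max(1, 37) = 37

Answer: 37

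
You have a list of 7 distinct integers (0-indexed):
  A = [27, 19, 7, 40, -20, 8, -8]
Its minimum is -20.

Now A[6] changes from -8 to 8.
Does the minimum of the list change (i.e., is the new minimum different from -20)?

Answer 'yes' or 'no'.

Old min = -20
Change: A[6] -8 -> 8
Changed element was NOT the min; min changes only if 8 < -20.
New min = -20; changed? no

Answer: no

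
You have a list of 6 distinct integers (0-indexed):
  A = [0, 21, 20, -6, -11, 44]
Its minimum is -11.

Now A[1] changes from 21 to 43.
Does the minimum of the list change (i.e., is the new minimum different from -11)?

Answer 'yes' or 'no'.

Old min = -11
Change: A[1] 21 -> 43
Changed element was NOT the min; min changes only if 43 < -11.
New min = -11; changed? no

Answer: no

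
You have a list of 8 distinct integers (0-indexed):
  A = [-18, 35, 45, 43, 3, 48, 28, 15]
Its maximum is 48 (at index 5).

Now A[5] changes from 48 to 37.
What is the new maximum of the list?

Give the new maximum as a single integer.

Old max = 48 (at index 5)
Change: A[5] 48 -> 37
Changed element WAS the max -> may need rescan.
  Max of remaining elements: 45
  New max = max(37, 45) = 45

Answer: 45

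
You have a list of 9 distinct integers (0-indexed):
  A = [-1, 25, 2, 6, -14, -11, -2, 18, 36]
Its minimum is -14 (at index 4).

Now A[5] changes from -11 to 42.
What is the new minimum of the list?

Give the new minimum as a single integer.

Old min = -14 (at index 4)
Change: A[5] -11 -> 42
Changed element was NOT the old min.
  New min = min(old_min, new_val) = min(-14, 42) = -14

Answer: -14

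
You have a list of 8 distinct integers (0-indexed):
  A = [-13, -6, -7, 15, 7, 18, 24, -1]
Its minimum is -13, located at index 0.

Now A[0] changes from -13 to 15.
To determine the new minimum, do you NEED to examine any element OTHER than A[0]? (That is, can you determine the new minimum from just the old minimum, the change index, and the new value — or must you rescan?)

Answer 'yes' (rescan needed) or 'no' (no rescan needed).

Old min = -13 at index 0
Change at index 0: -13 -> 15
Index 0 WAS the min and new value 15 > old min -13. Must rescan other elements to find the new min.
Needs rescan: yes

Answer: yes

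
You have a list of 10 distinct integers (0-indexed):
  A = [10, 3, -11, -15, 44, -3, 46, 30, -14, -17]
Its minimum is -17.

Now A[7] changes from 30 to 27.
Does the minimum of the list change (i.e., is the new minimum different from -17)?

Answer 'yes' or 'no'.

Old min = -17
Change: A[7] 30 -> 27
Changed element was NOT the min; min changes only if 27 < -17.
New min = -17; changed? no

Answer: no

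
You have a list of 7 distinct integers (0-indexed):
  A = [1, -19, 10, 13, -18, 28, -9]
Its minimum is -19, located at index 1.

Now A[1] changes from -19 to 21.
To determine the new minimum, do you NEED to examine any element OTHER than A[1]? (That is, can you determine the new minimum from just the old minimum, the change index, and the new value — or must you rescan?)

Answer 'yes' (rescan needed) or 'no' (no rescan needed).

Answer: yes

Derivation:
Old min = -19 at index 1
Change at index 1: -19 -> 21
Index 1 WAS the min and new value 21 > old min -19. Must rescan other elements to find the new min.
Needs rescan: yes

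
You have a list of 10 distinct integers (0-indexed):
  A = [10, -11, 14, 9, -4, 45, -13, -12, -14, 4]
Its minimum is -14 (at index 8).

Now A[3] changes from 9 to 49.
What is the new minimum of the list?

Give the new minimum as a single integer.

Answer: -14

Derivation:
Old min = -14 (at index 8)
Change: A[3] 9 -> 49
Changed element was NOT the old min.
  New min = min(old_min, new_val) = min(-14, 49) = -14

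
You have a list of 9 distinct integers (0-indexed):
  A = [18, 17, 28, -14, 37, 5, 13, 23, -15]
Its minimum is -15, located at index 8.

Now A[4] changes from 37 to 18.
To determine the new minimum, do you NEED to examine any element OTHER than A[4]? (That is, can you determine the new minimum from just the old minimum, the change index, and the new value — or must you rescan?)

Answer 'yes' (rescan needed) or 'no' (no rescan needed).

Old min = -15 at index 8
Change at index 4: 37 -> 18
Index 4 was NOT the min. New min = min(-15, 18). No rescan of other elements needed.
Needs rescan: no

Answer: no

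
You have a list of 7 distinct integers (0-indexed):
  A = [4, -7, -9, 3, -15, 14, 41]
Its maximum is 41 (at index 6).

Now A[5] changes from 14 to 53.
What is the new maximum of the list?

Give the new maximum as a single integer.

Answer: 53

Derivation:
Old max = 41 (at index 6)
Change: A[5] 14 -> 53
Changed element was NOT the old max.
  New max = max(old_max, new_val) = max(41, 53) = 53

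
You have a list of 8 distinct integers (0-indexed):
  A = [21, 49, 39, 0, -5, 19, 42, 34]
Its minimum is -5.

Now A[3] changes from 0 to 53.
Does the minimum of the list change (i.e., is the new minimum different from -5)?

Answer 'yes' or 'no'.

Old min = -5
Change: A[3] 0 -> 53
Changed element was NOT the min; min changes only if 53 < -5.
New min = -5; changed? no

Answer: no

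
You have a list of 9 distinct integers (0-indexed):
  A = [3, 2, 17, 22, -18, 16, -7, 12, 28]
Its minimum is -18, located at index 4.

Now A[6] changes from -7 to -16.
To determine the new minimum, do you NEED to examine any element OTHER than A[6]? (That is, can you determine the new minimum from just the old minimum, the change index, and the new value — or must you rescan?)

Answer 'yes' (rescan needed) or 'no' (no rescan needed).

Old min = -18 at index 4
Change at index 6: -7 -> -16
Index 6 was NOT the min. New min = min(-18, -16). No rescan of other elements needed.
Needs rescan: no

Answer: no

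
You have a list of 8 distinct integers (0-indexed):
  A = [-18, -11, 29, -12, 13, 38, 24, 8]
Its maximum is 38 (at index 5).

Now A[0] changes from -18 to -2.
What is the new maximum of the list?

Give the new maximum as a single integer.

Old max = 38 (at index 5)
Change: A[0] -18 -> -2
Changed element was NOT the old max.
  New max = max(old_max, new_val) = max(38, -2) = 38

Answer: 38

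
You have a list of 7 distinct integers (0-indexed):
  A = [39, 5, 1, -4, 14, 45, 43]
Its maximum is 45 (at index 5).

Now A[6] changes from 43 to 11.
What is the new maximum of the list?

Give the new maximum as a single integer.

Old max = 45 (at index 5)
Change: A[6] 43 -> 11
Changed element was NOT the old max.
  New max = max(old_max, new_val) = max(45, 11) = 45

Answer: 45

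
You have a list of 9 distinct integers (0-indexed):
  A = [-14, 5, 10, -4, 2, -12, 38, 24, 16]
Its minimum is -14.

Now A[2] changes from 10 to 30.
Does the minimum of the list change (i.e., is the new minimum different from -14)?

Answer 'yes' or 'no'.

Old min = -14
Change: A[2] 10 -> 30
Changed element was NOT the min; min changes only if 30 < -14.
New min = -14; changed? no

Answer: no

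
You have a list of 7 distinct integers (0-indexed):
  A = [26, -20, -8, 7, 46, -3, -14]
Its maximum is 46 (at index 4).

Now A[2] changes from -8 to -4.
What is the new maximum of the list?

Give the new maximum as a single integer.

Old max = 46 (at index 4)
Change: A[2] -8 -> -4
Changed element was NOT the old max.
  New max = max(old_max, new_val) = max(46, -4) = 46

Answer: 46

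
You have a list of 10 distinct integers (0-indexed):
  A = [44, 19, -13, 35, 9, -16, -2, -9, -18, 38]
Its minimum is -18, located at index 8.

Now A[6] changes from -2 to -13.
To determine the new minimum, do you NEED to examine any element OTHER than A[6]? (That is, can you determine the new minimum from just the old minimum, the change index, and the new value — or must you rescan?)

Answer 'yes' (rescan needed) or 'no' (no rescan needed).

Answer: no

Derivation:
Old min = -18 at index 8
Change at index 6: -2 -> -13
Index 6 was NOT the min. New min = min(-18, -13). No rescan of other elements needed.
Needs rescan: no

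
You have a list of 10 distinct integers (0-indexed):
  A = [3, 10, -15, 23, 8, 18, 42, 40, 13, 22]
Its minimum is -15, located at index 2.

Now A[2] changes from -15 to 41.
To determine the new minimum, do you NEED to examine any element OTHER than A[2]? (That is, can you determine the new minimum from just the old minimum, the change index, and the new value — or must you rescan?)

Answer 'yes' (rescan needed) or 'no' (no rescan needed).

Old min = -15 at index 2
Change at index 2: -15 -> 41
Index 2 WAS the min and new value 41 > old min -15. Must rescan other elements to find the new min.
Needs rescan: yes

Answer: yes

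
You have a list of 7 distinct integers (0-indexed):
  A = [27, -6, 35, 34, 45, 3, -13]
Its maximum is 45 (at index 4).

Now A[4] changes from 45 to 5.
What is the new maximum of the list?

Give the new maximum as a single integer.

Old max = 45 (at index 4)
Change: A[4] 45 -> 5
Changed element WAS the max -> may need rescan.
  Max of remaining elements: 35
  New max = max(5, 35) = 35

Answer: 35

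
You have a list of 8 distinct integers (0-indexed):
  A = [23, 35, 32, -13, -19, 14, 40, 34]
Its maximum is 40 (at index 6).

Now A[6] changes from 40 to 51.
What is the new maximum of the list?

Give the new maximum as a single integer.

Answer: 51

Derivation:
Old max = 40 (at index 6)
Change: A[6] 40 -> 51
Changed element WAS the max -> may need rescan.
  Max of remaining elements: 35
  New max = max(51, 35) = 51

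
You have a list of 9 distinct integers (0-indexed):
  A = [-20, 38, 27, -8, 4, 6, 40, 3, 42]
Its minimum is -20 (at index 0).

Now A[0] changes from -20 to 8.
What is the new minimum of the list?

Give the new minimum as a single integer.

Answer: -8

Derivation:
Old min = -20 (at index 0)
Change: A[0] -20 -> 8
Changed element WAS the min. Need to check: is 8 still <= all others?
  Min of remaining elements: -8
  New min = min(8, -8) = -8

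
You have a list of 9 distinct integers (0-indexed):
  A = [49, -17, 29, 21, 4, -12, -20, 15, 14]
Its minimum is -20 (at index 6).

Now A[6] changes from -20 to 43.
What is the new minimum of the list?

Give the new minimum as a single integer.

Answer: -17

Derivation:
Old min = -20 (at index 6)
Change: A[6] -20 -> 43
Changed element WAS the min. Need to check: is 43 still <= all others?
  Min of remaining elements: -17
  New min = min(43, -17) = -17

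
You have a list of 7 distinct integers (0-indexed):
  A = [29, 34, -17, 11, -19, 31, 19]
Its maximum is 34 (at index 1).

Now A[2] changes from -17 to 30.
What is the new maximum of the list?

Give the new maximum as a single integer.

Old max = 34 (at index 1)
Change: A[2] -17 -> 30
Changed element was NOT the old max.
  New max = max(old_max, new_val) = max(34, 30) = 34

Answer: 34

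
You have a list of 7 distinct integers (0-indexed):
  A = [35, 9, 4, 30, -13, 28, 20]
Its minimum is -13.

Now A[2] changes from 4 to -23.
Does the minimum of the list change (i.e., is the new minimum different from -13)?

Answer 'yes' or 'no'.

Answer: yes

Derivation:
Old min = -13
Change: A[2] 4 -> -23
Changed element was NOT the min; min changes only if -23 < -13.
New min = -23; changed? yes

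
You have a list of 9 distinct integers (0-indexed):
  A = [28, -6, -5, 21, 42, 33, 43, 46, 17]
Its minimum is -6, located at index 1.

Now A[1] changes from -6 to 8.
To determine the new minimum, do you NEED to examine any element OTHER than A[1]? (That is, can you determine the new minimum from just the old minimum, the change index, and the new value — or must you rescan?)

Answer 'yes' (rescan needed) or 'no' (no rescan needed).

Answer: yes

Derivation:
Old min = -6 at index 1
Change at index 1: -6 -> 8
Index 1 WAS the min and new value 8 > old min -6. Must rescan other elements to find the new min.
Needs rescan: yes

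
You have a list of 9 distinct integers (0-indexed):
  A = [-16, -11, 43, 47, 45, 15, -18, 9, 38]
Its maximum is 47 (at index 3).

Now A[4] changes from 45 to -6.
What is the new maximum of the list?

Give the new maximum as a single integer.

Answer: 47

Derivation:
Old max = 47 (at index 3)
Change: A[4] 45 -> -6
Changed element was NOT the old max.
  New max = max(old_max, new_val) = max(47, -6) = 47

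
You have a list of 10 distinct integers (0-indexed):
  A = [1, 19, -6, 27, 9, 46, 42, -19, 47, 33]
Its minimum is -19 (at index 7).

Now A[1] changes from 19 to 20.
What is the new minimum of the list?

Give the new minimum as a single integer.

Answer: -19

Derivation:
Old min = -19 (at index 7)
Change: A[1] 19 -> 20
Changed element was NOT the old min.
  New min = min(old_min, new_val) = min(-19, 20) = -19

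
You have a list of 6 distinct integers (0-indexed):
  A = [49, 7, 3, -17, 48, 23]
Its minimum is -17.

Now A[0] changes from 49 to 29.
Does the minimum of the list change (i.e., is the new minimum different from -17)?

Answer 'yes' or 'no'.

Old min = -17
Change: A[0] 49 -> 29
Changed element was NOT the min; min changes only if 29 < -17.
New min = -17; changed? no

Answer: no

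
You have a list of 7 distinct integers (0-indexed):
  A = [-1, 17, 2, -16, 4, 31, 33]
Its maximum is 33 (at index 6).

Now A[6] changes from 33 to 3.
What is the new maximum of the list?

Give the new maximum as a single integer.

Answer: 31

Derivation:
Old max = 33 (at index 6)
Change: A[6] 33 -> 3
Changed element WAS the max -> may need rescan.
  Max of remaining elements: 31
  New max = max(3, 31) = 31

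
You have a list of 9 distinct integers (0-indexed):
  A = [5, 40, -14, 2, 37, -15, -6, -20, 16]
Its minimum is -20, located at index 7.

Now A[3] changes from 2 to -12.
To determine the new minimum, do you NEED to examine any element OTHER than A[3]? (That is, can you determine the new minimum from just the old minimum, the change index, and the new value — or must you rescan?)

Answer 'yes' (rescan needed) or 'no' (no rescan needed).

Old min = -20 at index 7
Change at index 3: 2 -> -12
Index 3 was NOT the min. New min = min(-20, -12). No rescan of other elements needed.
Needs rescan: no

Answer: no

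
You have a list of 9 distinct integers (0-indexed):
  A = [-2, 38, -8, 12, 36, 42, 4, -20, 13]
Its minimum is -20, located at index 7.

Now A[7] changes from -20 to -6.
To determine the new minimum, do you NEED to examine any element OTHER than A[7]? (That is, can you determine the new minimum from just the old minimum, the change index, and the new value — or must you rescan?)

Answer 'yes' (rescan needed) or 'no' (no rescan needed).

Old min = -20 at index 7
Change at index 7: -20 -> -6
Index 7 WAS the min and new value -6 > old min -20. Must rescan other elements to find the new min.
Needs rescan: yes

Answer: yes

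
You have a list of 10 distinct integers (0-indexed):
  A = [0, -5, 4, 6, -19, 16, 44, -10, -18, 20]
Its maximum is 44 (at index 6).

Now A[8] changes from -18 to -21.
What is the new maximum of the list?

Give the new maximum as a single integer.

Answer: 44

Derivation:
Old max = 44 (at index 6)
Change: A[8] -18 -> -21
Changed element was NOT the old max.
  New max = max(old_max, new_val) = max(44, -21) = 44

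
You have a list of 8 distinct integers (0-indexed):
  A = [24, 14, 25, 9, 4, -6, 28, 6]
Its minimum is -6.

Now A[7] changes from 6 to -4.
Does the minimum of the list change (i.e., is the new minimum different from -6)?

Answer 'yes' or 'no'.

Answer: no

Derivation:
Old min = -6
Change: A[7] 6 -> -4
Changed element was NOT the min; min changes only if -4 < -6.
New min = -6; changed? no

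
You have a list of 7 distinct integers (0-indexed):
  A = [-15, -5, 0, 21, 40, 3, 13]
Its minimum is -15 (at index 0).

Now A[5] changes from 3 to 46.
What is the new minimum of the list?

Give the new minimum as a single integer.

Answer: -15

Derivation:
Old min = -15 (at index 0)
Change: A[5] 3 -> 46
Changed element was NOT the old min.
  New min = min(old_min, new_val) = min(-15, 46) = -15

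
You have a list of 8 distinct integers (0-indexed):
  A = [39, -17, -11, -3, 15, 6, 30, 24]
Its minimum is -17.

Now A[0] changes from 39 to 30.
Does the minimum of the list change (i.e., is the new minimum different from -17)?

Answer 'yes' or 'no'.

Old min = -17
Change: A[0] 39 -> 30
Changed element was NOT the min; min changes only if 30 < -17.
New min = -17; changed? no

Answer: no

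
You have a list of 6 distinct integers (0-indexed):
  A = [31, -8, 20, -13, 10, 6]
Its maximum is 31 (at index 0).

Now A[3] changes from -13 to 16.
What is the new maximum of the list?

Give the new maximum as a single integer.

Answer: 31

Derivation:
Old max = 31 (at index 0)
Change: A[3] -13 -> 16
Changed element was NOT the old max.
  New max = max(old_max, new_val) = max(31, 16) = 31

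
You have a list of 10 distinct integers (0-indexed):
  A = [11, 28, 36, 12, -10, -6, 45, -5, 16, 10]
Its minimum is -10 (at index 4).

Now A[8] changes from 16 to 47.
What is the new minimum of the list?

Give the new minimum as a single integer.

Old min = -10 (at index 4)
Change: A[8] 16 -> 47
Changed element was NOT the old min.
  New min = min(old_min, new_val) = min(-10, 47) = -10

Answer: -10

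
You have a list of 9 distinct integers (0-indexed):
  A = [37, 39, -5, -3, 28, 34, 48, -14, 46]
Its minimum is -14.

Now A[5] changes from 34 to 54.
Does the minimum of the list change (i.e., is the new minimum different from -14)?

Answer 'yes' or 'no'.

Old min = -14
Change: A[5] 34 -> 54
Changed element was NOT the min; min changes only if 54 < -14.
New min = -14; changed? no

Answer: no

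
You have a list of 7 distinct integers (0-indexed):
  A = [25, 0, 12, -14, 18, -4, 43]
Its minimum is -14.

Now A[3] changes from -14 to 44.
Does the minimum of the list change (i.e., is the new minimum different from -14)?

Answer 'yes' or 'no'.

Answer: yes

Derivation:
Old min = -14
Change: A[3] -14 -> 44
Changed element was the min; new min must be rechecked.
New min = -4; changed? yes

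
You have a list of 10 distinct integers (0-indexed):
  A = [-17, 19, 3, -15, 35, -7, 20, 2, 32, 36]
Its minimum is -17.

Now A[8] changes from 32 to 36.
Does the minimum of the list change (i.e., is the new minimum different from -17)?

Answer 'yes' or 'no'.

Old min = -17
Change: A[8] 32 -> 36
Changed element was NOT the min; min changes only if 36 < -17.
New min = -17; changed? no

Answer: no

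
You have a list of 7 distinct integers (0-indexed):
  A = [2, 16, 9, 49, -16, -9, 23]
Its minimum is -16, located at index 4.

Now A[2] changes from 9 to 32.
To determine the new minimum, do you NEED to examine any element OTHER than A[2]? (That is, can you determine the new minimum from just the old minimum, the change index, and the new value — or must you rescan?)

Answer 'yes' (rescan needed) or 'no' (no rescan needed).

Old min = -16 at index 4
Change at index 2: 9 -> 32
Index 2 was NOT the min. New min = min(-16, 32). No rescan of other elements needed.
Needs rescan: no

Answer: no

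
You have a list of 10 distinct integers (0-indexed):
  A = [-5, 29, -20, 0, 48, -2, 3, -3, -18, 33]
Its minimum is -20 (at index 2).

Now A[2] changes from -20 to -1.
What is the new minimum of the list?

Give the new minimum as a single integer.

Answer: -18

Derivation:
Old min = -20 (at index 2)
Change: A[2] -20 -> -1
Changed element WAS the min. Need to check: is -1 still <= all others?
  Min of remaining elements: -18
  New min = min(-1, -18) = -18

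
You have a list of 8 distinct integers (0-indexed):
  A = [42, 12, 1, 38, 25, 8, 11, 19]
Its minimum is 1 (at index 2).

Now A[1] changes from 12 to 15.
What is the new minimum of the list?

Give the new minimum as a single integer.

Old min = 1 (at index 2)
Change: A[1] 12 -> 15
Changed element was NOT the old min.
  New min = min(old_min, new_val) = min(1, 15) = 1

Answer: 1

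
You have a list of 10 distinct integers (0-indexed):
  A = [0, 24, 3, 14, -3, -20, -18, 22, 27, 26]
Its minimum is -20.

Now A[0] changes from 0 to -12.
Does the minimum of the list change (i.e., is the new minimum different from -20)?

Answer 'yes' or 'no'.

Old min = -20
Change: A[0] 0 -> -12
Changed element was NOT the min; min changes only if -12 < -20.
New min = -20; changed? no

Answer: no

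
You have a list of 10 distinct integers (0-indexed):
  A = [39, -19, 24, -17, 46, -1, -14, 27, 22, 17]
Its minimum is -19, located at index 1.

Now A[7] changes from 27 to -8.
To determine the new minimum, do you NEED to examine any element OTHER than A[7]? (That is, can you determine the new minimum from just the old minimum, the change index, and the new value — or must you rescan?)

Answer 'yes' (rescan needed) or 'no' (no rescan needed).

Answer: no

Derivation:
Old min = -19 at index 1
Change at index 7: 27 -> -8
Index 7 was NOT the min. New min = min(-19, -8). No rescan of other elements needed.
Needs rescan: no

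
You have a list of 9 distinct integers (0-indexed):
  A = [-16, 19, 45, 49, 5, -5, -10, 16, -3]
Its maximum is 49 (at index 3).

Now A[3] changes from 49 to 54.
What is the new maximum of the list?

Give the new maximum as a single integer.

Old max = 49 (at index 3)
Change: A[3] 49 -> 54
Changed element WAS the max -> may need rescan.
  Max of remaining elements: 45
  New max = max(54, 45) = 54

Answer: 54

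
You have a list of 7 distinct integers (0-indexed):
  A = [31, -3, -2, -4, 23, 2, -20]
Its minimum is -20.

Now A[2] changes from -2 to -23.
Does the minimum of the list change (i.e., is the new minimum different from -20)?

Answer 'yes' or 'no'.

Answer: yes

Derivation:
Old min = -20
Change: A[2] -2 -> -23
Changed element was NOT the min; min changes only if -23 < -20.
New min = -23; changed? yes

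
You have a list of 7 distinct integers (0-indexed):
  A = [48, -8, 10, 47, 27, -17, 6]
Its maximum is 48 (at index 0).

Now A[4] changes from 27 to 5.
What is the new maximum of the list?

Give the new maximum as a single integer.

Answer: 48

Derivation:
Old max = 48 (at index 0)
Change: A[4] 27 -> 5
Changed element was NOT the old max.
  New max = max(old_max, new_val) = max(48, 5) = 48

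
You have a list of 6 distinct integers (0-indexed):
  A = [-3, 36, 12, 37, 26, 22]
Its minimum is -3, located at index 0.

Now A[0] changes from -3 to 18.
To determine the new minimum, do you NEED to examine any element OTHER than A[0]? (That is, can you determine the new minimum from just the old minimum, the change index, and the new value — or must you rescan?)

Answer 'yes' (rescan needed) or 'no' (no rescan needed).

Answer: yes

Derivation:
Old min = -3 at index 0
Change at index 0: -3 -> 18
Index 0 WAS the min and new value 18 > old min -3. Must rescan other elements to find the new min.
Needs rescan: yes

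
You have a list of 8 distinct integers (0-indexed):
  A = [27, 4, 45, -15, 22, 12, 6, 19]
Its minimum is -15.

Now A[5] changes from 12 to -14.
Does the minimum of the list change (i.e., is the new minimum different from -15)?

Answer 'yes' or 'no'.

Answer: no

Derivation:
Old min = -15
Change: A[5] 12 -> -14
Changed element was NOT the min; min changes only if -14 < -15.
New min = -15; changed? no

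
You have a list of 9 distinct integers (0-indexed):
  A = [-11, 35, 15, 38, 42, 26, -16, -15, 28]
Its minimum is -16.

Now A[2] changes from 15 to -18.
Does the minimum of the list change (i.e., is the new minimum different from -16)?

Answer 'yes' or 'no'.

Old min = -16
Change: A[2] 15 -> -18
Changed element was NOT the min; min changes only if -18 < -16.
New min = -18; changed? yes

Answer: yes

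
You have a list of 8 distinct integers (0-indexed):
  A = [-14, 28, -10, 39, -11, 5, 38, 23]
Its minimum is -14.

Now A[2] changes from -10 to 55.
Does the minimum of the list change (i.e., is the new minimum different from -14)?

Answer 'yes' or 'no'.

Old min = -14
Change: A[2] -10 -> 55
Changed element was NOT the min; min changes only if 55 < -14.
New min = -14; changed? no

Answer: no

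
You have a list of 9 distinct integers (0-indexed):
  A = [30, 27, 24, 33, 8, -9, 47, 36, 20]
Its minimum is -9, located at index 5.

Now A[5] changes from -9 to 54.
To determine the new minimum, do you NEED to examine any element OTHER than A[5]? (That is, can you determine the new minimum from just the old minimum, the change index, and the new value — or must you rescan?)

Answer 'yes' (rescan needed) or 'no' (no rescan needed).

Answer: yes

Derivation:
Old min = -9 at index 5
Change at index 5: -9 -> 54
Index 5 WAS the min and new value 54 > old min -9. Must rescan other elements to find the new min.
Needs rescan: yes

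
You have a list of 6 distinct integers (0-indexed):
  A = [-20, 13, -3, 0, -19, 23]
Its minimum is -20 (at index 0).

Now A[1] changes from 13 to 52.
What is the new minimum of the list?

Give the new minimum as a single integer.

Old min = -20 (at index 0)
Change: A[1] 13 -> 52
Changed element was NOT the old min.
  New min = min(old_min, new_val) = min(-20, 52) = -20

Answer: -20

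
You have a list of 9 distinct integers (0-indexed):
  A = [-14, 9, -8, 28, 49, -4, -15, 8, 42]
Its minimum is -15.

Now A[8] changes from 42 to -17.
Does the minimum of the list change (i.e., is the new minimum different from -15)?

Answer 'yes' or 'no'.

Old min = -15
Change: A[8] 42 -> -17
Changed element was NOT the min; min changes only if -17 < -15.
New min = -17; changed? yes

Answer: yes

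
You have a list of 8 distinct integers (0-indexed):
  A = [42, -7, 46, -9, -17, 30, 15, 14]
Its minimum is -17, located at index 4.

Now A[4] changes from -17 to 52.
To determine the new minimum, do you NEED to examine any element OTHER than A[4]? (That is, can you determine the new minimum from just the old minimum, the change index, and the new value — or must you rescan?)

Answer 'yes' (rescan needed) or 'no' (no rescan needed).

Old min = -17 at index 4
Change at index 4: -17 -> 52
Index 4 WAS the min and new value 52 > old min -17. Must rescan other elements to find the new min.
Needs rescan: yes

Answer: yes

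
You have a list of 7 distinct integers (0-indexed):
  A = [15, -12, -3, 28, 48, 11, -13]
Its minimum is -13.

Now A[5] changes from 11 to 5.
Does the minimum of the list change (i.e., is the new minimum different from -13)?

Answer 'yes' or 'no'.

Answer: no

Derivation:
Old min = -13
Change: A[5] 11 -> 5
Changed element was NOT the min; min changes only if 5 < -13.
New min = -13; changed? no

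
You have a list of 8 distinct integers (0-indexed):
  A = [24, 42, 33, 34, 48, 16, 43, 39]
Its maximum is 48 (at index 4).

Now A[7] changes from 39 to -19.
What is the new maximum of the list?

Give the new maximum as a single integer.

Old max = 48 (at index 4)
Change: A[7] 39 -> -19
Changed element was NOT the old max.
  New max = max(old_max, new_val) = max(48, -19) = 48

Answer: 48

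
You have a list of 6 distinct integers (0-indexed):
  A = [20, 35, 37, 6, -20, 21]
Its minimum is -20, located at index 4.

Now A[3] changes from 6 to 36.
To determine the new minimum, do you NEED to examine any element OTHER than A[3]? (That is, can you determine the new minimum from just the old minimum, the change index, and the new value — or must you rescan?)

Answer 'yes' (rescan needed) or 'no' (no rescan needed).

Answer: no

Derivation:
Old min = -20 at index 4
Change at index 3: 6 -> 36
Index 3 was NOT the min. New min = min(-20, 36). No rescan of other elements needed.
Needs rescan: no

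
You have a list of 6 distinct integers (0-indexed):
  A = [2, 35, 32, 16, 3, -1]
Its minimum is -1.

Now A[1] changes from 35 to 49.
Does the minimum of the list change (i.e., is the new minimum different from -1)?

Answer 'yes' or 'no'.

Answer: no

Derivation:
Old min = -1
Change: A[1] 35 -> 49
Changed element was NOT the min; min changes only if 49 < -1.
New min = -1; changed? no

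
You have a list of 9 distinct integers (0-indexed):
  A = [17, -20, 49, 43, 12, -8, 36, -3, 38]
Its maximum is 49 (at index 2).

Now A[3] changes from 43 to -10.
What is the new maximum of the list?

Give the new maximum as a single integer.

Old max = 49 (at index 2)
Change: A[3] 43 -> -10
Changed element was NOT the old max.
  New max = max(old_max, new_val) = max(49, -10) = 49

Answer: 49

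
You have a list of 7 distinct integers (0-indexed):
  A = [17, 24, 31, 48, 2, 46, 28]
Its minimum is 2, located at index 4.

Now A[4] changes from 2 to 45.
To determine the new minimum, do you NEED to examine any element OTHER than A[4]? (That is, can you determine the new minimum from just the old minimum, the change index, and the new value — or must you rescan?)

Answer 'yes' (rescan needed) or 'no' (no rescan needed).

Answer: yes

Derivation:
Old min = 2 at index 4
Change at index 4: 2 -> 45
Index 4 WAS the min and new value 45 > old min 2. Must rescan other elements to find the new min.
Needs rescan: yes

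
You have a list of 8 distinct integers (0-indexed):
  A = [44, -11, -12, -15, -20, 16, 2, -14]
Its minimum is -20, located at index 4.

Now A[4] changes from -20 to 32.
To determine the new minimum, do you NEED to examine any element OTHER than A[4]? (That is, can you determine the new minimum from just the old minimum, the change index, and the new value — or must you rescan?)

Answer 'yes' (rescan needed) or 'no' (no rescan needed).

Old min = -20 at index 4
Change at index 4: -20 -> 32
Index 4 WAS the min and new value 32 > old min -20. Must rescan other elements to find the new min.
Needs rescan: yes

Answer: yes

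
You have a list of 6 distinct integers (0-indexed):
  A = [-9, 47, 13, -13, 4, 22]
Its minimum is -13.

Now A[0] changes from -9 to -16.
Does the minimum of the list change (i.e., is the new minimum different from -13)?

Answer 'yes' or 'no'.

Old min = -13
Change: A[0] -9 -> -16
Changed element was NOT the min; min changes only if -16 < -13.
New min = -16; changed? yes

Answer: yes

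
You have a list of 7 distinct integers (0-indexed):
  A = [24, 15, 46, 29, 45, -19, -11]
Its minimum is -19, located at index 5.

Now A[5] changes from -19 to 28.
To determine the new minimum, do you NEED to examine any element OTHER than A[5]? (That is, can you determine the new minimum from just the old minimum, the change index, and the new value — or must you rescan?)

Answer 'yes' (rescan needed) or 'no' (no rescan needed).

Answer: yes

Derivation:
Old min = -19 at index 5
Change at index 5: -19 -> 28
Index 5 WAS the min and new value 28 > old min -19. Must rescan other elements to find the new min.
Needs rescan: yes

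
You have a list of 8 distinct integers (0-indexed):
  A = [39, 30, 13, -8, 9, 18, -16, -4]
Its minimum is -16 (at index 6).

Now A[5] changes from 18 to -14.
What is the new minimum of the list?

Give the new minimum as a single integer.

Answer: -16

Derivation:
Old min = -16 (at index 6)
Change: A[5] 18 -> -14
Changed element was NOT the old min.
  New min = min(old_min, new_val) = min(-16, -14) = -16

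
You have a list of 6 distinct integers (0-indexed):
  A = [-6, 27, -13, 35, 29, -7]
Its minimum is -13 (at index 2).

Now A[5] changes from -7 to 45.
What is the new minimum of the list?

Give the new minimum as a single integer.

Old min = -13 (at index 2)
Change: A[5] -7 -> 45
Changed element was NOT the old min.
  New min = min(old_min, new_val) = min(-13, 45) = -13

Answer: -13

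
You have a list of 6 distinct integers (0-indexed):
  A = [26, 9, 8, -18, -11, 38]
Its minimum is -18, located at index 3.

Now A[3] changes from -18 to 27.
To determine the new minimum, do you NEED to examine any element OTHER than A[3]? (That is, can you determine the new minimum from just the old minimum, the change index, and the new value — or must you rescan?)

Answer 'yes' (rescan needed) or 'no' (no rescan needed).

Answer: yes

Derivation:
Old min = -18 at index 3
Change at index 3: -18 -> 27
Index 3 WAS the min and new value 27 > old min -18. Must rescan other elements to find the new min.
Needs rescan: yes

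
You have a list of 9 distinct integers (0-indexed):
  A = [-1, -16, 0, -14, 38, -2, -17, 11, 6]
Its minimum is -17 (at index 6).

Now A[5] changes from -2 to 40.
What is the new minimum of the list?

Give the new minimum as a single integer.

Old min = -17 (at index 6)
Change: A[5] -2 -> 40
Changed element was NOT the old min.
  New min = min(old_min, new_val) = min(-17, 40) = -17

Answer: -17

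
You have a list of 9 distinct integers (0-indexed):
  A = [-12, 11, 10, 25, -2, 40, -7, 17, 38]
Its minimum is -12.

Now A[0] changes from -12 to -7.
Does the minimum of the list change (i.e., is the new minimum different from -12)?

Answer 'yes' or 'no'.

Answer: yes

Derivation:
Old min = -12
Change: A[0] -12 -> -7
Changed element was the min; new min must be rechecked.
New min = -7; changed? yes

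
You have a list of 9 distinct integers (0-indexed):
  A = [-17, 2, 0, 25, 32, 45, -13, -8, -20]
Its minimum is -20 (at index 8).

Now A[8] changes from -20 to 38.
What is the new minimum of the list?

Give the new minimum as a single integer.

Old min = -20 (at index 8)
Change: A[8] -20 -> 38
Changed element WAS the min. Need to check: is 38 still <= all others?
  Min of remaining elements: -17
  New min = min(38, -17) = -17

Answer: -17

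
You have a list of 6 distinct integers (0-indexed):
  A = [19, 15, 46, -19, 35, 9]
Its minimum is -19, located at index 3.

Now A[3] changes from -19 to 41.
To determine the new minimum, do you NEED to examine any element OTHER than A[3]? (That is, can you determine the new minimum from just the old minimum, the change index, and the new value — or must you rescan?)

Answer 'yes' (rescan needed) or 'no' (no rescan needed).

Old min = -19 at index 3
Change at index 3: -19 -> 41
Index 3 WAS the min and new value 41 > old min -19. Must rescan other elements to find the new min.
Needs rescan: yes

Answer: yes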